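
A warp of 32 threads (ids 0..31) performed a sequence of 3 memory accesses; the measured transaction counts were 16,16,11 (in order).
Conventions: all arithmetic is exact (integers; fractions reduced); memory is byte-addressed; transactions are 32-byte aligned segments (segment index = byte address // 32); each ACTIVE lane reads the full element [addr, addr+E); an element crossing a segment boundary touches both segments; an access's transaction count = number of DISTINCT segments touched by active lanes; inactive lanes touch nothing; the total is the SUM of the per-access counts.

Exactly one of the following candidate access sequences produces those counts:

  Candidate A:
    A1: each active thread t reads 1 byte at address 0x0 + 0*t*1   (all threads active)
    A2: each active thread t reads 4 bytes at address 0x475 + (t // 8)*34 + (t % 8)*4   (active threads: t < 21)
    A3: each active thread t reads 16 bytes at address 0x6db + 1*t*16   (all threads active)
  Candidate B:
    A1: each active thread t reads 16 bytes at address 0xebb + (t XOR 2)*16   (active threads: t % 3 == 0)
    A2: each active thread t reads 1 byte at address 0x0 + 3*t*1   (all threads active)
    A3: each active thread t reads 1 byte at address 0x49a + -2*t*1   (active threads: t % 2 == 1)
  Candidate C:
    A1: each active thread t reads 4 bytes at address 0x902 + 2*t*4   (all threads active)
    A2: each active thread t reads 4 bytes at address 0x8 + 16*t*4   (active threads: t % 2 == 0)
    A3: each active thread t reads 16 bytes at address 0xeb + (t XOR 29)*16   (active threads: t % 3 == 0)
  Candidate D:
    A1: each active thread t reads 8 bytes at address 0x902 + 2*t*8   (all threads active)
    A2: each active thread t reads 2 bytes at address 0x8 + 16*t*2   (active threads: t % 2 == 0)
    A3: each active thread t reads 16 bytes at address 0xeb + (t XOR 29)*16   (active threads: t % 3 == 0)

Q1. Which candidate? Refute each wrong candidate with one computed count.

A: A1 gives 1 transaction, not 16
B: A1 gives 11 transactions, not 16
C: A1 gives 8 transactions, not 16
D: all counts match (16,16,11)

Answer: D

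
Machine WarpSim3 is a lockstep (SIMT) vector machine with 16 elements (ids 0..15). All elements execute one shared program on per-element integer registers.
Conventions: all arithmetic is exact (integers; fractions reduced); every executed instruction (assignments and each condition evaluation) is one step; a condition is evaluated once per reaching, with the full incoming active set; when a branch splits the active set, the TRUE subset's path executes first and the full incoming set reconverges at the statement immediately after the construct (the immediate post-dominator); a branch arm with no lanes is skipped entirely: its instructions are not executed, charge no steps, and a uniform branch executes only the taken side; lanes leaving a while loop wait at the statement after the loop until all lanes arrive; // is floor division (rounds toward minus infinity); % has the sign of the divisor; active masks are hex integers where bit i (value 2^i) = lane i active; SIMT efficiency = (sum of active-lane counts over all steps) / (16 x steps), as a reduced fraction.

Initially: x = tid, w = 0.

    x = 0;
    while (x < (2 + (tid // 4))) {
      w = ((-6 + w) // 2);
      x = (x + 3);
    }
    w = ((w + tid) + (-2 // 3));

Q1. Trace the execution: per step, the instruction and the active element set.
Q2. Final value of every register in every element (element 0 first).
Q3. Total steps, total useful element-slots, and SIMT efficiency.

step 0: x <- 0                       0xffff
step 1: eval (x < (2 + (tid // 4)))  0xffff
step 2: w <- ((-6 + w) // 2)         0xffff
step 3: x <- (x + 3)                 0xffff
step 4: eval (x < (2 + (tid // 4)))  0xffff
step 5: w <- ((-6 + w) // 2)         0xff00
step 6: x <- (x + 3)                 0xff00
step 7: eval (x < (2 + (tid // 4)))  0xff00
step 8: w <- ((w + tid) + (-2 // 3)) 0xffff

Answer: 9 steps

x: 3,3,3,3,3,3,3,3,6,6,6,6,6,6,6,6
w: -4,-3,-2,-1,0,1,2,3,2,3,4,5,6,7,8,9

steps = 9; useful = 120; efficiency = 120/144 = 5/6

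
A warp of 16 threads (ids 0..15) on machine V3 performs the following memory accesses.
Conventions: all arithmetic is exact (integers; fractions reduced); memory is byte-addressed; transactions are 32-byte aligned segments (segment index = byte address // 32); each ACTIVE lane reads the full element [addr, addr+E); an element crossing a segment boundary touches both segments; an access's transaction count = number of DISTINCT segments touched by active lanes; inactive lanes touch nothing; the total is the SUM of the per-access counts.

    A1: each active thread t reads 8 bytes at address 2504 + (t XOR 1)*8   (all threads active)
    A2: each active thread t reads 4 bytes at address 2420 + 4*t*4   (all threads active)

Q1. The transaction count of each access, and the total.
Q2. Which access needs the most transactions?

A1: 5 transactions
A2: 9 transactions

Answer: 5,9; total 14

Answer: A2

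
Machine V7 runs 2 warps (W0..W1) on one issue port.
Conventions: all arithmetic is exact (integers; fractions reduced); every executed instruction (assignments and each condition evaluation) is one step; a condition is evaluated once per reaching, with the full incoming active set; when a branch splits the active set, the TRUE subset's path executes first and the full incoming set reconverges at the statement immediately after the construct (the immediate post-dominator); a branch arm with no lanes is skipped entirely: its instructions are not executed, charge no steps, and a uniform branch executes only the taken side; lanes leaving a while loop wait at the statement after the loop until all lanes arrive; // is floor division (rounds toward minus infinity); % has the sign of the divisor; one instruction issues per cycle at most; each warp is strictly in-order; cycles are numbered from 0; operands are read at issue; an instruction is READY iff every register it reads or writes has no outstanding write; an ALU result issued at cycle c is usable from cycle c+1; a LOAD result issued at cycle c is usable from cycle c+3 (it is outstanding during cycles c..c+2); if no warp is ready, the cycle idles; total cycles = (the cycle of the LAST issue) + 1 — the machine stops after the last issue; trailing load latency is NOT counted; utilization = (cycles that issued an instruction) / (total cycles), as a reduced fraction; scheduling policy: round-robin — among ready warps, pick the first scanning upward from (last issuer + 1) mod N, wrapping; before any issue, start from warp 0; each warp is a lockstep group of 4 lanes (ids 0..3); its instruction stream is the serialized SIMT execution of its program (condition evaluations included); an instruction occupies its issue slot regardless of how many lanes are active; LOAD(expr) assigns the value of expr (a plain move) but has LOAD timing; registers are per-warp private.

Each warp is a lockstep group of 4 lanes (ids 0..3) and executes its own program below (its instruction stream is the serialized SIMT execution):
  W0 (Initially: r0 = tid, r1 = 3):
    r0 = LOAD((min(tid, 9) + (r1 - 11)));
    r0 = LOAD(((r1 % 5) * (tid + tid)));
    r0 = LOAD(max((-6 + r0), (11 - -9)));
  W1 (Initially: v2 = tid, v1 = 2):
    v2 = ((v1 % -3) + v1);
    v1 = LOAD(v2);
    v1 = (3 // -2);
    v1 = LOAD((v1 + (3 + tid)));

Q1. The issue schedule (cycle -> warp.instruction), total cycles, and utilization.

cycle 0: W0.I0
cycle 1: W1.I0
cycle 2: W1.I1
cycle 3: W0.I1
cycle 4: idle
cycle 5: W1.I2
cycle 6: W0.I2
cycle 7: W1.I3

Answer: 8 cycles, utilization 7/8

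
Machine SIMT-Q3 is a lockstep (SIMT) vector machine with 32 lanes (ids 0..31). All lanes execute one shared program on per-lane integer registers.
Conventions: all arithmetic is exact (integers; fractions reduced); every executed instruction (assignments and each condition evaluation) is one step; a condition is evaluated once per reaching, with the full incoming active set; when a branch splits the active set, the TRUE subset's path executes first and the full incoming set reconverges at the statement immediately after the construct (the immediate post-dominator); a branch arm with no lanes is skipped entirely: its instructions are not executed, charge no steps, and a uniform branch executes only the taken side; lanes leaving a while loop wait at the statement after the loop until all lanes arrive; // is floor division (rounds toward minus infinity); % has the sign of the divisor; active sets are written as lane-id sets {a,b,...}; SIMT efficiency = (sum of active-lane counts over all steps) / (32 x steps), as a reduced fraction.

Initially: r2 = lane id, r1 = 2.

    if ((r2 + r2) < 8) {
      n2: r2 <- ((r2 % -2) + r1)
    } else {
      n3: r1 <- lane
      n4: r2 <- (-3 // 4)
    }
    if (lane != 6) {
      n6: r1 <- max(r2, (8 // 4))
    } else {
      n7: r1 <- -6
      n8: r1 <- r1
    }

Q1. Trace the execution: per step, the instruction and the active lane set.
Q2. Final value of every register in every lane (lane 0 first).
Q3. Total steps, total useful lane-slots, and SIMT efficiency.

step 0: eval ((r2 + r2) < 8)         {0,1,2,3,4,5,6,7,8,9,10,11,12,13,14,15,16,17,18,19,20,21,22,23,24,25,26,27,28,29,30,31}
step 1: r2 <- ((r2 % -2) + r1)       {0,1,2,3}
step 2: r1 <- lane                   {4,5,6,7,8,9,10,11,12,13,14,15,16,17,18,19,20,21,22,23,24,25,26,27,28,29,30,31}
step 3: r2 <- (-3 // 4)              {4,5,6,7,8,9,10,11,12,13,14,15,16,17,18,19,20,21,22,23,24,25,26,27,28,29,30,31}
step 4: eval (lane != 6)             {0,1,2,3,4,5,6,7,8,9,10,11,12,13,14,15,16,17,18,19,20,21,22,23,24,25,26,27,28,29,30,31}
step 5: r1 <- max(r2, (8 // 4))      {0,1,2,3,4,5,7,8,9,10,11,12,13,14,15,16,17,18,19,20,21,22,23,24,25,26,27,28,29,30,31}
step 6: r1 <- -6                     {6}
step 7: r1 <- r1                     {6}

Answer: 8 steps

r2: 2,1,2,1,-1,-1,-1,-1,-1,-1,-1,-1,-1,-1,-1,-1,-1,-1,-1,-1,-1,-1,-1,-1,-1,-1,-1,-1,-1,-1,-1,-1
r1: 2,2,2,2,2,2,-6,2,2,2,2,2,2,2,2,2,2,2,2,2,2,2,2,2,2,2,2,2,2,2,2,2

steps = 8; useful = 157; efficiency = 157/256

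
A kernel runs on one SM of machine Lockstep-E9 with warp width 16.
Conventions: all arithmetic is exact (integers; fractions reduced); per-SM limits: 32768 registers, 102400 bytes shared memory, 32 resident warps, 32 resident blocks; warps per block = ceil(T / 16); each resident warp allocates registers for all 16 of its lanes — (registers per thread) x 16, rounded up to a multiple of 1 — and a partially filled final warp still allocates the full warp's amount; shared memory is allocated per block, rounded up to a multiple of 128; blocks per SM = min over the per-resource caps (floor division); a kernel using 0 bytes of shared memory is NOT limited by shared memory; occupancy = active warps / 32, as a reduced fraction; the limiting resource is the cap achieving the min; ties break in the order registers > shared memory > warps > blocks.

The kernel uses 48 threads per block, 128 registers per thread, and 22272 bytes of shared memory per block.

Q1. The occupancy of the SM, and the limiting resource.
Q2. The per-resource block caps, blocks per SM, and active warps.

Answer: occupancy 3/8, limited by shared memory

registers: 5 blocks
shared memory: 4 blocks
warps: 10 blocks
blocks: 32 blocks

Answer: 4 blocks, 12 active warps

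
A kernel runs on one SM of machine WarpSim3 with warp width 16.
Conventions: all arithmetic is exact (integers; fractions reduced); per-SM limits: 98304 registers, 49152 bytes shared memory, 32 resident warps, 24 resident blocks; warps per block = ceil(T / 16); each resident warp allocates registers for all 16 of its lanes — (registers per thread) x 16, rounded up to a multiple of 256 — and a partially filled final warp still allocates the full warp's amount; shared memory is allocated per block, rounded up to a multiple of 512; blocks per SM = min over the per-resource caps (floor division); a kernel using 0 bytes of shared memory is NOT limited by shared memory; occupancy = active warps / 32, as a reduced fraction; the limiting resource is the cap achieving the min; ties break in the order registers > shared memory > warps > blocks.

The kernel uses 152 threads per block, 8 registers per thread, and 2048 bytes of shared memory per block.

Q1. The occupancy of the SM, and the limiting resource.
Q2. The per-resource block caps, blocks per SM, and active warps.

Answer: occupancy 15/16, limited by warps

registers: 38 blocks
shared memory: 24 blocks
warps: 3 blocks
blocks: 24 blocks

Answer: 3 blocks, 30 active warps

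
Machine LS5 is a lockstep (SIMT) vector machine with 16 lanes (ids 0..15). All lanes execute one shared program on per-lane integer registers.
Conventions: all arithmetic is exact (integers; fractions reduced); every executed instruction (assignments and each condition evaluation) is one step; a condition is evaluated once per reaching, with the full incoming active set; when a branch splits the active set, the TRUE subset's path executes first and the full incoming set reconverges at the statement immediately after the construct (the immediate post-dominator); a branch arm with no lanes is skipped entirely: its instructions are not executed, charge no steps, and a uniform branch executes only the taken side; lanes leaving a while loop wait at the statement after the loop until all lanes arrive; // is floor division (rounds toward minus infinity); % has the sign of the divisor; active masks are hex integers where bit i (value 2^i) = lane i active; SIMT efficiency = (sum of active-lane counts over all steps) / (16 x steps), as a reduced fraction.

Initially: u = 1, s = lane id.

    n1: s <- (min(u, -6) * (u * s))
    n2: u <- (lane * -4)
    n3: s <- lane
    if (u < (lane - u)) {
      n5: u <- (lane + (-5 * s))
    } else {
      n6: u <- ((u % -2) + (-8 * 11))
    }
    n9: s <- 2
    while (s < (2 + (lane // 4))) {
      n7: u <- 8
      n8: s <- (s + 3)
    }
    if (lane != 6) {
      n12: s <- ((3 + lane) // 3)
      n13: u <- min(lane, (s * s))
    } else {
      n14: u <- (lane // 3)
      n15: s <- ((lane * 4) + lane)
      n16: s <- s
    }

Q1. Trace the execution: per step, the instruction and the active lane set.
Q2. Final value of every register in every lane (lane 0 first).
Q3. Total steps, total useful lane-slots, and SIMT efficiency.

step 0: s <- (min(u, -6) * (u * s))  0xffff
step 1: u <- (lane * -4)             0xffff
step 2: s <- lane                    0xffff
step 3: eval (u < (lane - u))        0xffff
step 4: u <- (lane + (-5 * s))       0xfffe
step 5: u <- ((u % -2) + (-8 * 11))  0x0001
step 6: s <- 2                       0xffff
step 7: eval (s < (2 + (lane // 4))) 0xffff
step 8: u <- 8                       0xfff0
step 9: s <- (s + 3)                 0xfff0
step 10: eval (s < (2 + (lane // 4))) 0xfff0
step 11: eval (lane != 6)             0xffff
step 12: s <- ((3 + lane) // 3)       0xffbf
step 13: u <- min(lane, (s * s))      0xffbf
step 14: u <- (lane // 3)             0x0040
step 15: s <- ((lane * 4) + lane)     0x0040
step 16: s <- s                       0x0040

Answer: 17 steps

u: 0,1,1,3,4,4,2,7,8,9,10,11,12,13,14,15
s: 1,1,1,2,2,2,30,3,3,4,4,4,5,5,5,6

steps = 17; useful = 197; efficiency = 197/272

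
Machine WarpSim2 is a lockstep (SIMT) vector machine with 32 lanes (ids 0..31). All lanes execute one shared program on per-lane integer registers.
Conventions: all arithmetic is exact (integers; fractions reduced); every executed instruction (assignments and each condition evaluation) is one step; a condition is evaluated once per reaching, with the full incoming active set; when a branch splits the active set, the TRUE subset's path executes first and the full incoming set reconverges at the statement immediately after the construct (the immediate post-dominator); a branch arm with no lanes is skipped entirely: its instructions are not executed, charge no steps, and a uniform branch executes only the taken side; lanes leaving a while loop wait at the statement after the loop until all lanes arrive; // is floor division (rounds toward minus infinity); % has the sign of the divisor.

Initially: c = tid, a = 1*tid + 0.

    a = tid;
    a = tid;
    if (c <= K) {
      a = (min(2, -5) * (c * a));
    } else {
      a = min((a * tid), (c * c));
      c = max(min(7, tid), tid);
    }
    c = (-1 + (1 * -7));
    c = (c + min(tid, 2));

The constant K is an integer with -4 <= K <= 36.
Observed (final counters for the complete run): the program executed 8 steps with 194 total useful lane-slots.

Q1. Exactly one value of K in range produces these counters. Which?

Answer: K = 29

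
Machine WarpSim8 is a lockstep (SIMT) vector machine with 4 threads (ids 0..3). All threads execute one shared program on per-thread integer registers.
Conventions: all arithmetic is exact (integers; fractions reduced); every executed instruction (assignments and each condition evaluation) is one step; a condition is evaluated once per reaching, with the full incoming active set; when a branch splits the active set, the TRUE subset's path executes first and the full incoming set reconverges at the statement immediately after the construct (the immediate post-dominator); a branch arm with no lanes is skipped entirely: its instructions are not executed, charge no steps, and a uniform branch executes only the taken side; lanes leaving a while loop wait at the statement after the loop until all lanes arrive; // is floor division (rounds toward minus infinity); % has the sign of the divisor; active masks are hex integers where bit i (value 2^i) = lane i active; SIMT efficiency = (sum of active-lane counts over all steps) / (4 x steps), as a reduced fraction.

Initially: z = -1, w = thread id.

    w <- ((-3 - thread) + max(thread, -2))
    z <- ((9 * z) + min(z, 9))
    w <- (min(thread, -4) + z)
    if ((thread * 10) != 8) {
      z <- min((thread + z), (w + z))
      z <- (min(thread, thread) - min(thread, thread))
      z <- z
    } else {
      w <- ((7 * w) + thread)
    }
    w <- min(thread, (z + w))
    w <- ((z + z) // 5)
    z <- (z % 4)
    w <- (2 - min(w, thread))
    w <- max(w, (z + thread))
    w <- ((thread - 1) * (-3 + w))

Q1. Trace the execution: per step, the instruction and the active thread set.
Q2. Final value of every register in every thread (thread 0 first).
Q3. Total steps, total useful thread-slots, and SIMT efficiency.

step 0: w <- ((-3 - thread) + max(thread, -2)) 0xf
step 1: z <- ((9 * z) + min(z, 9))   0xf
step 2: w <- (min(thread, -4) + z)   0xf
step 3: eval ((thread * 10) != 8)    0xf
step 4: z <- min((thread + z), (w + z)) 0xf
step 5: z <- (min(thread, thread) - min(thread, thread)) 0xf
step 6: z <- z                       0xf
step 7: w <- min(thread, (z + w))    0xf
step 8: w <- ((z + z) // 5)          0xf
step 9: z <- (z % 4)                 0xf
step 10: w <- (2 - min(w, thread))    0xf
step 11: w <- max(w, (z + thread))    0xf
step 12: w <- ((thread - 1) * (-3 + w)) 0xf

Answer: 13 steps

z: 0,0,0,0
w: 1,0,-1,0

steps = 13; useful = 52; efficiency = 52/52 = 1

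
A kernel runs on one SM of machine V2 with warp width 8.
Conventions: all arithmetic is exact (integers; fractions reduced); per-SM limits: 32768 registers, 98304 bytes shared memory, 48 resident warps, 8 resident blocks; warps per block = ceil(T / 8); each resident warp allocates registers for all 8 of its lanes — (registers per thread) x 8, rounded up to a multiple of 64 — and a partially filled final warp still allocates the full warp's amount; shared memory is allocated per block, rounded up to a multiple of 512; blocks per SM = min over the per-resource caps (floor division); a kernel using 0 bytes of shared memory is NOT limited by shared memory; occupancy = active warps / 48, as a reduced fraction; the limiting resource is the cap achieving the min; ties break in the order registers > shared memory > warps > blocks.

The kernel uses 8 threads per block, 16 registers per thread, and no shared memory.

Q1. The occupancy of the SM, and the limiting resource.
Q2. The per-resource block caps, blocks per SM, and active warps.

Answer: occupancy 1/6, limited by blocks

registers: 256 blocks
shared memory: no limit (kernel uses none)
warps: 48 blocks
blocks: 8 blocks

Answer: 8 blocks, 8 active warps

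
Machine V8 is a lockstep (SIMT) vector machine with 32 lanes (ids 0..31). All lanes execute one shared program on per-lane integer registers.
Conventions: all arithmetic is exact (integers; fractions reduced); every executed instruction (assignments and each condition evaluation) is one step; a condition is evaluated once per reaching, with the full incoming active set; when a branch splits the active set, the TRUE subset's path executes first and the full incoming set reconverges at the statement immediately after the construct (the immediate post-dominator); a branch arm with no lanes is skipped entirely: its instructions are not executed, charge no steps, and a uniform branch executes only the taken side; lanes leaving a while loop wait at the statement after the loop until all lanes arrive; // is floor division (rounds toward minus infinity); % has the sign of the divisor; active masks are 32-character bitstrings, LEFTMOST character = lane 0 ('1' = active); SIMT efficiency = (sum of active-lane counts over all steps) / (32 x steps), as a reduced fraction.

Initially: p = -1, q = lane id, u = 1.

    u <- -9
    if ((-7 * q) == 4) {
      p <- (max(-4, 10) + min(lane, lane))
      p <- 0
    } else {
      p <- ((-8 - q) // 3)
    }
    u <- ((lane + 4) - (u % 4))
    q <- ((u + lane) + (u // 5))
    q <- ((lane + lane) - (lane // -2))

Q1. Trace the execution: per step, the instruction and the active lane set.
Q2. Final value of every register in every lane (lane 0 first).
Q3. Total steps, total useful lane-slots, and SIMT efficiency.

step 0: u <- -9                      11111111111111111111111111111111
step 1: eval ((-7 * q) == 4)         11111111111111111111111111111111
step 2: p <- ((-8 - q) // 3)         11111111111111111111111111111111
step 3: u <- ((lane + 4) - (u % 4))  11111111111111111111111111111111
step 4: q <- ((u + lane) + (u // 5)) 11111111111111111111111111111111
step 5: q <- ((lane + lane) - (lane // -2)) 11111111111111111111111111111111

Answer: 6 steps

p: -3,-3,-4,-4,-4,-5,-5,-5,-6,-6,-6,-7,-7,-7,-8,-8,-8,-9,-9,-9,-10,-10,-10,-11,-11,-11,-12,-12,-12,-13,-13,-13
q: 0,3,5,8,10,13,15,18,20,23,25,28,30,33,35,38,40,43,45,48,50,53,55,58,60,63,65,68,70,73,75,78
u: 1,2,3,4,5,6,7,8,9,10,11,12,13,14,15,16,17,18,19,20,21,22,23,24,25,26,27,28,29,30,31,32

steps = 6; useful = 192; efficiency = 192/192 = 1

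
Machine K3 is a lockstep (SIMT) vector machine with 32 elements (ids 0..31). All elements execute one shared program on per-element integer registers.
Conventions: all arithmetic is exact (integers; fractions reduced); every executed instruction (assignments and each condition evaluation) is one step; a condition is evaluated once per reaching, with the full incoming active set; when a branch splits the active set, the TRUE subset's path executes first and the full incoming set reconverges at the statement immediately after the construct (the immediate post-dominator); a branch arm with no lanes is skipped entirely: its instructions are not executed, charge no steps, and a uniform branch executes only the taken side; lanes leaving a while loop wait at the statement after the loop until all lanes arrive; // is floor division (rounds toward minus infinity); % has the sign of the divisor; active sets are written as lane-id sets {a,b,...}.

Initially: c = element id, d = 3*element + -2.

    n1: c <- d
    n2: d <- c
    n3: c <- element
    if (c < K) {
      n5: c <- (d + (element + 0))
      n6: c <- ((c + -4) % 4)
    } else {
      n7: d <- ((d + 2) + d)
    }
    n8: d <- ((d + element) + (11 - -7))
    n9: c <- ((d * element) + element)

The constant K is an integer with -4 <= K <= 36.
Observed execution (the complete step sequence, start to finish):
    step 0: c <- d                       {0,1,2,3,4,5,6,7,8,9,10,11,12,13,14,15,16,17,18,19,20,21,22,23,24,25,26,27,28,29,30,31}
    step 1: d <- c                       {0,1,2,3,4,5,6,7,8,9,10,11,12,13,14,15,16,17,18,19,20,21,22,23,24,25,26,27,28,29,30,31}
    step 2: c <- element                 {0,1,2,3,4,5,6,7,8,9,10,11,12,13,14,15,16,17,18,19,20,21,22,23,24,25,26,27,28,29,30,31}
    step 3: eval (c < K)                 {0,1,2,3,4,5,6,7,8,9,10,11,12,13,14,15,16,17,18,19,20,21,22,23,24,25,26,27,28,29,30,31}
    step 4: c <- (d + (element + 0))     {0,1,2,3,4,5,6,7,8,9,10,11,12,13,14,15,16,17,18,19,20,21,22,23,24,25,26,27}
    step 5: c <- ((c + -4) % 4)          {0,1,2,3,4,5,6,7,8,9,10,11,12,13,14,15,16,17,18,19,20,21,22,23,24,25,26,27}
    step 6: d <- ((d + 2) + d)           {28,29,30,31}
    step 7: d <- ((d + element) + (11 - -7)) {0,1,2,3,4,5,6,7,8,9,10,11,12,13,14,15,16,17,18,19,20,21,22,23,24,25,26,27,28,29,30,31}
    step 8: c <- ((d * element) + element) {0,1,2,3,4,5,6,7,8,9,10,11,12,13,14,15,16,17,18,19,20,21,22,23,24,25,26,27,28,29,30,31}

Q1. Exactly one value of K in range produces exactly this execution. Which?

Answer: K = 28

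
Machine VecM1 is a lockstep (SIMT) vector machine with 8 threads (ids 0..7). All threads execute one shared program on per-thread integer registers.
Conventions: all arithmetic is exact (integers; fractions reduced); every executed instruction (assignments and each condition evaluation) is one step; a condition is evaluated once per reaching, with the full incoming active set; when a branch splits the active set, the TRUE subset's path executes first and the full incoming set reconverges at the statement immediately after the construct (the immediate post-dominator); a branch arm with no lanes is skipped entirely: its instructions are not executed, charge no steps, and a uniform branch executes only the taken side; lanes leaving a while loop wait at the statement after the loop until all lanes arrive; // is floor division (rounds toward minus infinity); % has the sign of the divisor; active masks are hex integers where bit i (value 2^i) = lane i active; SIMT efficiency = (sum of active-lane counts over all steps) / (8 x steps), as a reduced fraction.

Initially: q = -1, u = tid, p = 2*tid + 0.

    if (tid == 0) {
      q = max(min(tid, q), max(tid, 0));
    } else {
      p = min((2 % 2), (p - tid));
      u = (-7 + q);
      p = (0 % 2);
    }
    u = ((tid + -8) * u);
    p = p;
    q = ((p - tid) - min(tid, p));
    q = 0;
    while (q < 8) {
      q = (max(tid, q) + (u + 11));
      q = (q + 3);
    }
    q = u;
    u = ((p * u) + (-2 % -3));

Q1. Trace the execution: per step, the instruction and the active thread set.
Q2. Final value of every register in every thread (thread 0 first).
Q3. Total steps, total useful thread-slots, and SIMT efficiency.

step 0: eval (tid == 0)              0xff
step 1: q <- max(min(tid, q), max(tid, 0)) 0x01
step 2: p <- min((2 % 2), (p - tid)) 0xfe
step 3: u <- (-7 + q)                0xfe
step 4: p <- (0 % 2)                 0xfe
step 5: u <- ((tid + -8) * u)        0xff
step 6: p <- p                       0xff
step 7: q <- ((p - tid) - min(tid, p)) 0xff
step 8: q <- 0                       0xff
step 9: eval (q < 8)                 0xff
step 10: q <- (max(tid, q) + (u + 11)) 0xff
step 11: q <- (q + 3)                 0xff
step 12: eval (q < 8)                 0xff
step 13: q <- u                       0xff
step 14: u <- ((p * u) + (-2 % -3))   0xff

Answer: 15 steps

q: 0,56,48,40,32,24,16,8
u: -2,-2,-2,-2,-2,-2,-2,-2
p: 0,0,0,0,0,0,0,0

steps = 15; useful = 110; efficiency = 110/120 = 11/12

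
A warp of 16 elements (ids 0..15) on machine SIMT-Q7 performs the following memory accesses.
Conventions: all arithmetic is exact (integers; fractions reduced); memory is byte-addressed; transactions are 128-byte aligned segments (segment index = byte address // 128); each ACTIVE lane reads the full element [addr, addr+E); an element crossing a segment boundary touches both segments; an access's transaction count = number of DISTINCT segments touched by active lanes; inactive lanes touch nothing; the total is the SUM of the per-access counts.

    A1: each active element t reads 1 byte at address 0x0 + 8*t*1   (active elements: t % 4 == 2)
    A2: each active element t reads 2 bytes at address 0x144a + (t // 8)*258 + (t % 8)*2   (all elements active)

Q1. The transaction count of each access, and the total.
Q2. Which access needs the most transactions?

A1: 1 transaction
A2: 2 transactions

Answer: 1,2; total 3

Answer: A2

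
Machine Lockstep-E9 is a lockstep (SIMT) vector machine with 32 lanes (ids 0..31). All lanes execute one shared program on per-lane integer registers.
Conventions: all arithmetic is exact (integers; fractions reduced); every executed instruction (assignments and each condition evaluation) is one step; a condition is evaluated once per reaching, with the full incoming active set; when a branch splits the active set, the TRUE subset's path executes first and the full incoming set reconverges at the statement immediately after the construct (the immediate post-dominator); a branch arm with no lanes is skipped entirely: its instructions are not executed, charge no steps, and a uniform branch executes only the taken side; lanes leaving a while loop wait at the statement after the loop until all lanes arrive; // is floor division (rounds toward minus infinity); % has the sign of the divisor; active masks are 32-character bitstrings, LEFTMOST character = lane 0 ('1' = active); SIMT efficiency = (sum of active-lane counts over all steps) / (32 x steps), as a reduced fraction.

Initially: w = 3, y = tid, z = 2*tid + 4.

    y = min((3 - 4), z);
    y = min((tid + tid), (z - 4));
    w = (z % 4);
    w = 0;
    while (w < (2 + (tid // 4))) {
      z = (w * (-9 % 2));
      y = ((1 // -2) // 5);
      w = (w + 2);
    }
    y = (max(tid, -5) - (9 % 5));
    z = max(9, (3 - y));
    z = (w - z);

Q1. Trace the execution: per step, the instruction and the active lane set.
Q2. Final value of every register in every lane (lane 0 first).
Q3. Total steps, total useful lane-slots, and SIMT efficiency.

step 0: y <- min((3 - 4), z)         11111111111111111111111111111111
step 1: y <- min((tid + tid), (z - 4)) 11111111111111111111111111111111
step 2: w <- (z % 4)                 11111111111111111111111111111111
step 3: w <- 0                       11111111111111111111111111111111
step 4: eval (w < (2 + (tid // 4)))  11111111111111111111111111111111
step 5: z <- (w * (-9 % 2))          11111111111111111111111111111111
step 6: y <- ((1 // -2) // 5)        11111111111111111111111111111111
step 7: w <- (w + 2)                 11111111111111111111111111111111
step 8: eval (w < (2 + (tid // 4)))  11111111111111111111111111111111
step 9: z <- (w * (-9 % 2))          00001111111111111111111111111111
step 10: y <- ((1 // -2) // 5)        00001111111111111111111111111111
step 11: w <- (w + 2)                 00001111111111111111111111111111
step 12: eval (w < (2 + (tid // 4)))  00001111111111111111111111111111
step 13: z <- (w * (-9 % 2))          00000000000011111111111111111111
step 14: y <- ((1 // -2) // 5)        00000000000011111111111111111111
step 15: w <- (w + 2)                 00000000000011111111111111111111
step 16: eval (w < (2 + (tid // 4)))  00000000000011111111111111111111
step 17: z <- (w * (-9 % 2))          00000000000000000000111111111111
step 18: y <- ((1 // -2) // 5)        00000000000000000000111111111111
step 19: w <- (w + 2)                 00000000000000000000111111111111
step 20: eval (w < (2 + (tid // 4)))  00000000000000000000111111111111
step 21: z <- (w * (-9 % 2))          00000000000000000000000000001111
step 22: y <- ((1 // -2) // 5)        00000000000000000000000000001111
step 23: w <- (w + 2)                 00000000000000000000000000001111
step 24: eval (w < (2 + (tid // 4)))  00000000000000000000000000001111
step 25: y <- (max(tid, -5) - (9 % 5)) 11111111111111111111111111111111
step 26: z <- max(9, (3 - y))         11111111111111111111111111111111
step 27: z <- (w - z)                 11111111111111111111111111111111

Answer: 28 steps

w: 2,2,2,2,4,4,4,4,4,4,4,4,6,6,6,6,6,6,6,6,8,8,8,8,8,8,8,8,10,10,10,10
y: -4,-3,-2,-1,0,1,2,3,4,5,6,7,8,9,10,11,12,13,14,15,16,17,18,19,20,21,22,23,24,25,26,27
z: -7,-7,-7,-7,-5,-5,-5,-5,-5,-5,-5,-5,-3,-3,-3,-3,-3,-3,-3,-3,-1,-1,-1,-1,-1,-1,-1,-1,1,1,1,1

steps = 28; useful = 640; efficiency = 640/896 = 5/7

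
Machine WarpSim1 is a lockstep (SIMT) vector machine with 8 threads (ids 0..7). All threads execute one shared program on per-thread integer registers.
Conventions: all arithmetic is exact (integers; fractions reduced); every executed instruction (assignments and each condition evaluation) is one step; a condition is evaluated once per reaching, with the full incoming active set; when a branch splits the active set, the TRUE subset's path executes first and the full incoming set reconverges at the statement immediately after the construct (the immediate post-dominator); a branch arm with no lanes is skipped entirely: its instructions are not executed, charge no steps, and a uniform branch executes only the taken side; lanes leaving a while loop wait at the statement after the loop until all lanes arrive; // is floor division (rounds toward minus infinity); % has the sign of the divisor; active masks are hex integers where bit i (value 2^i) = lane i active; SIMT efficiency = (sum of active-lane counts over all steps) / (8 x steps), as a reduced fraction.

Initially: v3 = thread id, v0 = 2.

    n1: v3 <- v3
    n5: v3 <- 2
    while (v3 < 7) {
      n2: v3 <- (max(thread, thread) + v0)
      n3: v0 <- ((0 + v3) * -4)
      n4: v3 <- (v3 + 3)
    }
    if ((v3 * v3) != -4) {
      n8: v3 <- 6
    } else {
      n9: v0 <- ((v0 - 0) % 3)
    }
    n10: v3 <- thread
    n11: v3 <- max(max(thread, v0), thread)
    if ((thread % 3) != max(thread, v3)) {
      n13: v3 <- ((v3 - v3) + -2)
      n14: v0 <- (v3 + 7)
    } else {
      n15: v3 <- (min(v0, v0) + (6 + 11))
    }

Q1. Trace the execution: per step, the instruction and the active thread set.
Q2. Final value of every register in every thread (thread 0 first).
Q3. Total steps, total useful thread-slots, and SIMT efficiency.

step 0: v3 <- v3                     0xff
step 1: v3 <- 2                      0xff
step 2: eval (v3 < 7)                0xff
step 3: v3 <- (max(thread, thread) + v0) 0xff
step 4: v0 <- ((0 + v3) * -4)        0xff
step 5: v3 <- (v3 + 3)               0xff
step 6: eval (v3 < 7)                0xff
step 7: v3 <- (max(thread, thread) + v0) 0x03
step 8: v0 <- ((0 + v3) * -4)        0x03
step 9: v3 <- (v3 + 3)               0x03
step 10: eval (v3 < 7)                0x03
step 11: v3 <- (max(thread, thread) + v0) 0x03
step 12: v0 <- ((0 + v3) * -4)        0x03
step 13: v3 <- (v3 + 3)               0x03
step 14: eval (v3 < 7)                0x03
step 15: eval ((v3 * v3) != -4)       0xff
step 16: v3 <- 6                      0xff
step 17: v3 <- thread                 0xff
step 18: v3 <- max(max(thread, v0), thread) 0xff
step 19: eval ((thread % 3) != max(thread, v3)) 0xff
step 20: v3 <- ((v3 - v3) + -2)       0xf8
step 21: v0 <- (v3 + 7)               0xf8
step 22: v3 <- (min(v0, v0) + (6 + 11)) 0x07

Answer: 23 steps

v3: -111,-163,1,-2,-2,-2,-2,-2
v0: -128,-180,-16,5,5,5,5,5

steps = 23; useful = 125; efficiency = 125/184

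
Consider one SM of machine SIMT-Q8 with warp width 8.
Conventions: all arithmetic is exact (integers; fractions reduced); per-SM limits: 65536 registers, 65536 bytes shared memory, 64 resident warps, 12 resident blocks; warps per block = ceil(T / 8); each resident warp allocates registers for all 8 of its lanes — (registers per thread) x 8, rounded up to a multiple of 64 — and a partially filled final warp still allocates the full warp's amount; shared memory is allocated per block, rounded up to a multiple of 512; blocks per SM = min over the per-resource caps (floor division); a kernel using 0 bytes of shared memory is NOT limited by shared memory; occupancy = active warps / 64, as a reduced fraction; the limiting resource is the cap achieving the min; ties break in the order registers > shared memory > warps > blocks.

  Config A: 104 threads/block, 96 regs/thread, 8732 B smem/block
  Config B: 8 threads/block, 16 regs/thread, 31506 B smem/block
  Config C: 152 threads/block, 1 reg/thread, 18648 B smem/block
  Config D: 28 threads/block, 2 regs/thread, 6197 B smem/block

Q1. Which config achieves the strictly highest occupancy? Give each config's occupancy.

occupancies: A 13/16, B 1/32, C 57/64, D 9/16

Answer: C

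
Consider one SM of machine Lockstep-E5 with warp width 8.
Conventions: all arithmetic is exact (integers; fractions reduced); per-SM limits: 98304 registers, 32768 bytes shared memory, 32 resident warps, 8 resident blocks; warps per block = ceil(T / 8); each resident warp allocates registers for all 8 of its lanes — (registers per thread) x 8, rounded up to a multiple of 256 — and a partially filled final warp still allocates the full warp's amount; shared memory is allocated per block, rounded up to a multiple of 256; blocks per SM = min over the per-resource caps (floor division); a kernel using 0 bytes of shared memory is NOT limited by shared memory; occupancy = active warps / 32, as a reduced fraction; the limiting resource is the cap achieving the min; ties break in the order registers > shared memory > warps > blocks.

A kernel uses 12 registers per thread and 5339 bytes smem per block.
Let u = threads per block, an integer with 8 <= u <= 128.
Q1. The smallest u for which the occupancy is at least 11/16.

Answer: u = 25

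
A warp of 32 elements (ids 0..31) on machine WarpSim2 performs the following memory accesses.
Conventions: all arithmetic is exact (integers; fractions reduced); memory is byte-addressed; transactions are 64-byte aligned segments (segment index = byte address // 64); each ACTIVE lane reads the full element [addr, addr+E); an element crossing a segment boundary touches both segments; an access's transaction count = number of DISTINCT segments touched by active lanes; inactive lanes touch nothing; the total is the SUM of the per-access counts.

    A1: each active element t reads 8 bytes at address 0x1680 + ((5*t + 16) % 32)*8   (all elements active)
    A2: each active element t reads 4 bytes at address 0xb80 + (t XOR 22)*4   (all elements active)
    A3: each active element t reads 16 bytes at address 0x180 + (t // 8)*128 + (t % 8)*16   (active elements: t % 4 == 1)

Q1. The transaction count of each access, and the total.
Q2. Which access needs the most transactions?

A1: 4 transactions
A2: 2 transactions
A3: 8 transactions

Answer: 4,2,8; total 14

Answer: A3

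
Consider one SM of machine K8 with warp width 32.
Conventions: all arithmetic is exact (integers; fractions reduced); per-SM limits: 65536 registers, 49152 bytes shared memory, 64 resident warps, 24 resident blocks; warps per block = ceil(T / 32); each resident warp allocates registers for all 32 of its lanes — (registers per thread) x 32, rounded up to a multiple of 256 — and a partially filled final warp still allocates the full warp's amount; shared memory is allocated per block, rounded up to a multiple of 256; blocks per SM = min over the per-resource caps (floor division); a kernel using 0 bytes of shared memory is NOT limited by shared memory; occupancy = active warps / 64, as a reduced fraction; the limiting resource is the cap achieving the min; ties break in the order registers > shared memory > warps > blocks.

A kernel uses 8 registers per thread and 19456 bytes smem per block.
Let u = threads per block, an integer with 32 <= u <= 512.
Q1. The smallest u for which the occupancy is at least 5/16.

Answer: u = 289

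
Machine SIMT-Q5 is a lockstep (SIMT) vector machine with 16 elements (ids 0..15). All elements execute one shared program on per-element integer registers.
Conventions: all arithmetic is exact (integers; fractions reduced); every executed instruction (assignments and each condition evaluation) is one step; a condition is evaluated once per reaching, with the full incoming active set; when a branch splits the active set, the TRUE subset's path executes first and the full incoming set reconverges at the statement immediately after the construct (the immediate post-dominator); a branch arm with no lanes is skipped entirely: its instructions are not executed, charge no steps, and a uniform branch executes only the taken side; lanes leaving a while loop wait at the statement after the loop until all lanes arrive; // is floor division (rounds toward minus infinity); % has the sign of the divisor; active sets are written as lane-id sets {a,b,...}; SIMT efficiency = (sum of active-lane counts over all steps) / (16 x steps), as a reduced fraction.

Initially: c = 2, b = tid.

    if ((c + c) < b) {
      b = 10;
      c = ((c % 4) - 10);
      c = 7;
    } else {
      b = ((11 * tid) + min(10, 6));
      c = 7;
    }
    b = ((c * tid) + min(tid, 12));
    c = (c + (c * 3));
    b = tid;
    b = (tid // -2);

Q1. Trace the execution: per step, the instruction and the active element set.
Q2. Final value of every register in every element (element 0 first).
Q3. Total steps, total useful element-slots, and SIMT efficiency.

step 0: eval ((c + c) < b)           {0,1,2,3,4,5,6,7,8,9,10,11,12,13,14,15}
step 1: b <- 10                      {5,6,7,8,9,10,11,12,13,14,15}
step 2: c <- ((c % 4) - 10)          {5,6,7,8,9,10,11,12,13,14,15}
step 3: c <- 7                       {5,6,7,8,9,10,11,12,13,14,15}
step 4: b <- ((11 * tid) + min(10, 6)) {0,1,2,3,4}
step 5: c <- 7                       {0,1,2,3,4}
step 6: b <- ((c * tid) + min(tid, 12)) {0,1,2,3,4,5,6,7,8,9,10,11,12,13,14,15}
step 7: c <- (c + (c * 3))           {0,1,2,3,4,5,6,7,8,9,10,11,12,13,14,15}
step 8: b <- tid                     {0,1,2,3,4,5,6,7,8,9,10,11,12,13,14,15}
step 9: b <- (tid // -2)             {0,1,2,3,4,5,6,7,8,9,10,11,12,13,14,15}

Answer: 10 steps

c: 28,28,28,28,28,28,28,28,28,28,28,28,28,28,28,28
b: 0,-1,-1,-2,-2,-3,-3,-4,-4,-5,-5,-6,-6,-7,-7,-8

steps = 10; useful = 123; efficiency = 123/160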